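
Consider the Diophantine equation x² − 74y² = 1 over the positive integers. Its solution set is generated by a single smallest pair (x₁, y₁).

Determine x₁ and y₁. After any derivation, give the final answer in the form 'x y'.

3699 430

d=74: √d = [8; 1,1,1,1,16] (ℓ=5, odd), read p_9/q_9
a_0=8:  p_0=8·1+0=8,  q_0=8·0+1=1
a_1=1:  p_1=1·8+1=9,  q_1=1·1+0=1
a_2=1:  p_2=1·9+8=17,  q_2=1·1+1=2
…
a_5=16:  p_5=16·43+26=714,  q_5=16·5+3=83
…
a_7=1:  p_7=1·757+714=1471,  q_7=1·88+83=171
a_8=1:  p_8=1·1471+757=2228,  q_8=1·171+88=259
a_9=1:  p_9=1·2228+1471=3699,  q_9=1·259+171=430
(x₁, y₁) = (3699, 430);  3699² − 74·430² = 1 ✓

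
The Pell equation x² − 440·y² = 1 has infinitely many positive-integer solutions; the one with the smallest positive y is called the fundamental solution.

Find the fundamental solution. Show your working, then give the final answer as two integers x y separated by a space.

21 1

√440 → a₀=20, period (1,40); ℓ=2 even so k=1
i=0: a=20 ⇒ p=20, q=1
i=1: a=1 ⇒ p=21, q=1
(x₁, y₁) = (21, 1);  21² − 440·1² = 1 ✓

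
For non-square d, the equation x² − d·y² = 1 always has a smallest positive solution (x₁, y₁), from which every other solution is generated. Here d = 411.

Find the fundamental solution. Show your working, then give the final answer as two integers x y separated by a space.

d=411: √d = [20; 3,1,1,1,19,1,1,1,3,40] (ℓ=10, even), read p_9/q_9
i=0: a=20 ⇒ p=20, q=1
…
i=2: a=1 ⇒ p=81, q=4
…
i=6: a=1 ⇒ p=4602, q=227
…
i=8: a=1 ⇒ p=13583, q=670
i=9: a=3 ⇒ p=49730, q=2453
(x₁, y₁) = (49730, 2453);  49730² − 411·2453² = 1 ✓

49730 2453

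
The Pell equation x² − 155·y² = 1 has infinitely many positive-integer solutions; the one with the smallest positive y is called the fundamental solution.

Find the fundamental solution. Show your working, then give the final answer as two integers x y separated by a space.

249 20

√155 = [12; 2,4,2,24, …], period ℓ=4 (even) → k=3
a_0=12:  p_0=12·1+0=12,  q_0=12·0+1=1
…
a_2=4:  p_2=4·25+12=112,  q_2=4·2+1=9
a_3=2:  p_3=2·112+25=249,  q_3=2·9+2=20
→ (249, 20).  Check: 249²=62001, 155·20²=62000, difference 1.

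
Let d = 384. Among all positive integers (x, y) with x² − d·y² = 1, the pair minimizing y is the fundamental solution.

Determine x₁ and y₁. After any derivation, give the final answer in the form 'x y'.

[19; 1,1,2,9,2,1,1,38] for √384; ℓ=8 ⇒ convergent index 7
a_0=19:  p_0=19·1+0=19,  q_0=19·0+1=1
…
a_2=1:  p_2=1·20+19=39,  q_2=1·1+1=2
…
a_5=2:  p_5=2·921+98=1940,  q_5=2·47+5=99
a_6=1:  p_6=1·1940+921=2861,  q_6=1·99+47=146
a_7=1:  p_7=1·2861+1940=4801,  q_7=1·146+99=245
(x₁, y₁) = (4801, 245);  4801² − 384·245² = 1 ✓

4801 245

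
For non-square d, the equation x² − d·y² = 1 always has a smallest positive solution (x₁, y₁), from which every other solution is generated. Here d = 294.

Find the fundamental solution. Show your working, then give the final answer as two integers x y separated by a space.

√294 = [17; 6,1,4,1,6,34, …], period ℓ=6 (even) → k=5
k=0  a_k=17  p_k/q_k = 17/1
k=1  a_k=6  p_k/q_k = 103/6
…
k=4  a_k=1  p_k/q_k = 703/41
k=5  a_k=6  p_k/q_k = 4801/280
→ (4801, 280).  Check: 4801²=23049601, 294·280²=23049600, difference 1.

4801 280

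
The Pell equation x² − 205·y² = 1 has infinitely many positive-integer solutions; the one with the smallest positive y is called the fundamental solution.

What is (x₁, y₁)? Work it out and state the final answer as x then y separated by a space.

d=205: √d = [14; 3,6,1,4,1,6,3,28] (ℓ=8, even), read p_7/q_7
i=0: a=14 ⇒ p=14, q=1
i=1: a=3 ⇒ p=43, q=3
i=2: a=6 ⇒ p=272, q=19
…
i=4: a=4 ⇒ p=1532, q=107
i=5: a=1 ⇒ p=1847, q=129
i=6: a=6 ⇒ p=12614, q=881
i=7: a=3 ⇒ p=39689, q=2772
(x₁, y₁) = (39689, 2772);  39689² − 205·2772² = 1 ✓

39689 2772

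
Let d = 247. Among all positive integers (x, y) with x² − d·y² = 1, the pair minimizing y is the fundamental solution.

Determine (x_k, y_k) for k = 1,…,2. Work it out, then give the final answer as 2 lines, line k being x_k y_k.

85292 5427
14549450527 925759368

d=247: √d = [15; 1,2,1,1,9,1,9,1,1,2,1,30] (ℓ=12, even), read p_11/q_11
k=0  a_k=15  p_k/q_k = 15/1
k=1  a_k=1  p_k/q_k = 16/1
k=2  a_k=2  p_k/q_k = 47/3
…
k=4  a_k=1  p_k/q_k = 110/7
k=5  a_k=9  p_k/q_k = 1053/67
k=6  a_k=1  p_k/q_k = 1163/74
k=7  a_k=9  p_k/q_k = 11520/733
k=8  a_k=1  p_k/q_k = 12683/807
k=9  a_k=1  p_k/q_k = 24203/1540
k=10  a_k=2  p_k/q_k = 61089/3887
k=11  a_k=1  p_k/q_k = 85292/5427
(x₁, y₁) = (85292, 5427);  85292² − 247·5427² = 1 ✓
n=2: (85292,5427)∘(85292,5427) = (85292·85292+247·5427·5427, 85292·5427+5427·85292) = (14549450527,925759368)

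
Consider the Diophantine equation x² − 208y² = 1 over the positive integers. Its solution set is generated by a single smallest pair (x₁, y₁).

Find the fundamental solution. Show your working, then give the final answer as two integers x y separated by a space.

649 45

d=208: √d = [14; 2,2,1,2,2,28] (ℓ=6, even), read p_5/q_5
a_0=14:  p_0=14·1+0=14,  q_0=14·0+1=1
a_1=2:  p_1=2·14+1=29,  q_1=2·1+0=2
…
a_4=2:  p_4=2·101+72=274,  q_4=2·7+5=19
a_5=2:  p_5=2·274+101=649,  q_5=2·19+7=45
→ (649, 45).  Check: 649²=421201, 208·45²=421200, difference 1.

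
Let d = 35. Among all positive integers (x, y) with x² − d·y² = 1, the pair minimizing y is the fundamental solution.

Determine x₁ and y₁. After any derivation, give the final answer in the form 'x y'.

6 1

√35 → a₀=5, period (1,10); ℓ=2 even so k=1
a_0=5:  p_0=5·1+0=5,  q_0=5·0+1=1
a_1=1:  p_1=1·5+1=6,  q_1=1·1+0=1
(x₁, y₁) = (6, 1);  6² − 35·1² = 1 ✓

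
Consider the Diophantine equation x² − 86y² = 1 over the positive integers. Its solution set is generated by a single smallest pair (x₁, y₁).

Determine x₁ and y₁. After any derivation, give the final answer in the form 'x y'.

d=86: √d = [9; 3,1,1,1,8,1,1,1,3,18] (ℓ=10, even), read p_9/q_9
step 0: (9, 1)  from 9·(1,0) + (0,1)
…
step 5: (881, 95)  from 8·(102,11) + (65,7)
step 6: (983, 106)  from 1·(881,95) + (102,11)
step 7: (1864, 201)  from 1·(983,106) + (881,95)
step 8: (2847, 307)  from 1·(1864,201) + (983,106)
step 9: (10405, 1122)  from 3·(2847,307) + (1864,201)
→ (10405, 1122).  Check: 10405²=108264025, 86·1122²=108264024, difference 1.

10405 1122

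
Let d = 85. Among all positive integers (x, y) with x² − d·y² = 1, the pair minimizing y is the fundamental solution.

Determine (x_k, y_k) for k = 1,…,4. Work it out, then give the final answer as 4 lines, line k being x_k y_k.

√85 = [9; 4,1,1,4,18, …], period ℓ=5 (odd) → k=9
step 0: (9, 1)  from 9·(1,0) + (0,1)
step 1: (37, 4)  from 4·(9,1) + (1,0)
…
step 6: (27926, 3029)  from 4·(6887,747) + (378,41)
…
step 8: (62739, 6805)  from 1·(34813,3776) + (27926,3029)
step 9: (285769, 30996)  from 4·(62739,6805) + (34813,3776)
→ (285769, 30996).  Check: 285769²=81663921361, 85·30996²=81663921360, difference 1.
(285769+30996√85)^2 = 163327842721 + 17715391848√85
(285769+30996√85)^3 = 93348068572789129 + 10125019625991228√85
(285769+30996√85)^4 = 53351968415791425367681 + 5786833466982059076816√85

285769 30996
163327842721 17715391848
93348068572789129 10125019625991228
53351968415791425367681 5786833466982059076816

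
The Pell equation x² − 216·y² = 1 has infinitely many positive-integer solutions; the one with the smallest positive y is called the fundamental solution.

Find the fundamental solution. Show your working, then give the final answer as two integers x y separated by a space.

485 33

√216 = [14; 1,2,3,2,1,28, …], period ℓ=6 (even) → k=5
a_0=14:  p_0=14·1+0=14,  q_0=14·0+1=1
…
a_3=3:  p_3=3·44+15=147,  q_3=3·3+1=10
a_4=2:  p_4=2·147+44=338,  q_4=2·10+3=23
a_5=1:  p_5=1·338+147=485,  q_5=1·23+10=33
→ (485, 33).  Check: 485²=235225, 216·33²=235224, difference 1.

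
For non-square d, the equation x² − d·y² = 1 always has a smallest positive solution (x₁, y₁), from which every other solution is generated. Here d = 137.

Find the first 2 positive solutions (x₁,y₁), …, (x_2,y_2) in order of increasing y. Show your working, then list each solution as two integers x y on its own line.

√137 = [11; 1,2,2,1,1,2,2,1,22, …], period ℓ=9 (odd) → k=17
a_0=11:  p_0=11·1+0=11,  q_0=11·0+1=1
…
a_4=1:  p_4=1·82+35=117,  q_4=1·7+3=10
a_5=1:  p_5=1·117+82=199,  q_5=1·10+7=17
…
a_8=1:  p_8=1·1229+515=1744,  q_8=1·105+44=149
…
a_14=1:  p_14=1·408178+285899=694077,  q_14=1·34873+24426=59299
a_15=2:  p_15=2·694077+408178=1796332,  q_15=2·59299+34873=153471
a_16=2:  p_16=2·1796332+694077=4286741,  q_16=2·153471+59299=366241
a_17=1:  p_17=1·4286741+1796332=6083073,  q_17=1·366241+153471=519712
(x₁, y₁) = (6083073, 519712);  6083073² − 137·519712² = 1 ✓
k=2:  x_2 = 6083073·6083073+137·519712·519712 = 74007554246657,  y_2 = 6083073·519712+519712·6083073 = 6322892069952

6083073 519712
74007554246657 6322892069952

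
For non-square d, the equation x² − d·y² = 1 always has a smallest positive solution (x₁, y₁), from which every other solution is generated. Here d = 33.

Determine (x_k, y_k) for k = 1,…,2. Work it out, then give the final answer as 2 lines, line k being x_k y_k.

23 4
1057 184

√33 = [5; 1,2,1,10, …], period ℓ=4 (even) → k=3
i=0: a=5 ⇒ p=5, q=1
i=1: a=1 ⇒ p=6, q=1
i=2: a=2 ⇒ p=17, q=3
i=3: a=1 ⇒ p=23, q=4
→ (23, 4).  Check: 23²=529, 33·4²=528, difference 1.
k=2:  x_2 = 23·23+33·4·4 = 1057,  y_2 = 23·4+4·23 = 184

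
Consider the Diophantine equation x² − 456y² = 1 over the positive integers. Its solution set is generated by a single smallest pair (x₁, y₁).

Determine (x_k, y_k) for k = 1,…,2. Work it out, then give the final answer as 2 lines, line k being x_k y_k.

1025 48
2101249 98400

√456 = [21; 2,1,4,1,2,42, …], period ℓ=6 (even) → k=5
k=0  a_k=21  p_k/q_k = 21/1
k=1  a_k=2  p_k/q_k = 43/2
…
k=3  a_k=4  p_k/q_k = 299/14
k=4  a_k=1  p_k/q_k = 363/17
k=5  a_k=2  p_k/q_k = 1025/48
fundamental: x₁=1025, y₁=48  (since 1050625 − 456·2304 = 1)
(1025+48√456)^2 = 2101249 + 98400√456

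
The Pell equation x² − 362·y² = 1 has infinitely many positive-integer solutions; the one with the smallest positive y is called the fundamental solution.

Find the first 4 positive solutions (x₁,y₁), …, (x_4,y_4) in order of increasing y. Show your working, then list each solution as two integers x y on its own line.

√362 → a₀=19, period (38); ℓ=1 odd so k=1
step 0: (19, 1)  from 19·(1,0) + (0,1)
step 1: (723, 38)  from 38·(19,1) + (1,0)
(x₁, y₁) = (723, 38);  723² − 362·38² = 1 ✓
k=2:  x_2 = 723·723+362·38·38 = 1045457,  y_2 = 723·38+38·723 = 54948
k=3:  x_3 = 723·1045457+362·38·54948 = 1511730099,  y_3 = 723·54948+38·1045457 = 79454770
k=4:  x_4 = 723·1511730099+362·38·79454770 = 2185960677697,  y_4 = 723·79454770+38·1511730099 = 114891542472

723 38
1045457 54948
1511730099 79454770
2185960677697 114891542472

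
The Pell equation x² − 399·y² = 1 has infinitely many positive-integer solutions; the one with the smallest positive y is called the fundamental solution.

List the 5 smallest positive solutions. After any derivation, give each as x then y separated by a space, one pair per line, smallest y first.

20 1
799 40
31940 1599
1276801 63920
51040100 2555201

√399 = [19; 1,38, …], period ℓ=2 (even) → k=1
k=0  a_k=19  p_k/q_k = 19/1
k=1  a_k=1  p_k/q_k = 20/1
fundamental: x₁=20, y₁=1  (since 400 − 399·1 = 1)
k=2:  x_2 = 20·20+399·1·1 = 799,  y_2 = 20·1+1·20 = 40
k=3:  x_3 = 20·799+399·1·40 = 31940,  y_3 = 20·40+1·799 = 1599
k=4:  x_4 = 20·31940+399·1·1599 = 1276801,  y_4 = 20·1599+1·31940 = 63920
k=5:  x_5 = 20·1276801+399·1·63920 = 51040100,  y_5 = 20·63920+1·1276801 = 2555201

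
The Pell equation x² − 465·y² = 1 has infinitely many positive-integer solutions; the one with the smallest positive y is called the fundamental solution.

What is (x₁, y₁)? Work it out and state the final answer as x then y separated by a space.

d=465: √d = [21; 1,1,3,2,2,2,3,1,1,42] (ℓ=10, even), read p_9/q_9
step 0: (21, 1)  from 21·(1,0) + (0,1)
step 1: (22, 1)  from 1·(21,1) + (1,0)
step 2: (43, 2)  from 1·(22,1) + (21,1)
step 3: (151, 7)  from 3·(43,2) + (22,1)
step 4: (345, 16)  from 2·(151,7) + (43,2)
step 5: (841, 39)  from 2·(345,16) + (151,7)
step 6: (2027, 94)  from 2·(841,39) + (345,16)
step 7: (6922, 321)  from 3·(2027,94) + (841,39)
step 8: (8949, 415)  from 1·(6922,321) + (2027,94)
step 9: (15871, 736)  from 1·(8949,415) + (6922,321)
fundamental: x₁=15871, y₁=736  (since 251888641 − 465·541696 = 1)

15871 736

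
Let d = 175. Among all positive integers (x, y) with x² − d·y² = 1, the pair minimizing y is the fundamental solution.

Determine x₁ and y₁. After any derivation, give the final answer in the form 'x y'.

2024 153

d=175: √d = [13; 4,2,1,2,4,26] (ℓ=6, even), read p_5/q_5
a_0=13:  p_0=13·1+0=13,  q_0=13·0+1=1
a_1=4:  p_1=4·13+1=53,  q_1=4·1+0=4
…
a_4=2:  p_4=2·172+119=463,  q_4=2·13+9=35
a_5=4:  p_5=4·463+172=2024,  q_5=4·35+13=153
fundamental: x₁=2024, y₁=153  (since 4096576 − 175·23409 = 1)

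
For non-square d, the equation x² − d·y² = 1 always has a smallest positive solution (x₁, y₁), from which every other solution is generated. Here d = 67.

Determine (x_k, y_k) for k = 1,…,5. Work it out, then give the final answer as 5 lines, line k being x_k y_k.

√67 → a₀=8, period (5,2,1,1,7,1,1,2,5,16); ℓ=10 even so k=9
k=0  a_k=8  p_k/q_k = 8/1
k=1  a_k=5  p_k/q_k = 41/5
k=2  a_k=2  p_k/q_k = 90/11
k=3  a_k=1  p_k/q_k = 131/16
k=4  a_k=1  p_k/q_k = 221/27
k=5  a_k=7  p_k/q_k = 1678/205
k=6  a_k=1  p_k/q_k = 1899/232
…
k=8  a_k=2  p_k/q_k = 9053/1106
k=9  a_k=5  p_k/q_k = 48842/5967
fundamental: x₁=48842, y₁=5967  (since 2385540964 − 67·35605089 = 1)
(48842+5967√67)^2 = 4771081927 + 582880428√67
(48842+5967√67)^3 = 466058366908226 + 56938091722785√67
(48842+5967√67)^4 = 45526445508292066657 + 5561940551265649512√67
(48842+5967√67)^5 = 4447205302565943872414162 + 543312600752895615207423√67

48842 5967
4771081927 582880428
466058366908226 56938091722785
45526445508292066657 5561940551265649512
4447205302565943872414162 543312600752895615207423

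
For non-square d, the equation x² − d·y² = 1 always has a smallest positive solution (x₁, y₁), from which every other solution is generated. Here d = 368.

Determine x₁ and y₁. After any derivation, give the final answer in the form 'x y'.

1151 60

√368 = [19; 5,2,5,38, …], period ℓ=4 (even) → k=3
i=0: a=19 ⇒ p=19, q=1
…
i=2: a=2 ⇒ p=211, q=11
i=3: a=5 ⇒ p=1151, q=60
fundamental: x₁=1151, y₁=60  (since 1324801 − 368·3600 = 1)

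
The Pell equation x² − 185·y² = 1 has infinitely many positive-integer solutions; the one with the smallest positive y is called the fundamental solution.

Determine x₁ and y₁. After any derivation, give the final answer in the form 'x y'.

9249 680

√185 = [13; 1,1,1,1,26, …], period ℓ=5 (odd) → k=9
i=0: a=13 ⇒ p=13, q=1
…
i=2: a=1 ⇒ p=27, q=2
i=3: a=1 ⇒ p=41, q=3
i=4: a=1 ⇒ p=68, q=5
…
i=8: a=1 ⇒ p=5563, q=409
i=9: a=1 ⇒ p=9249, q=680
fundamental: x₁=9249, y₁=680  (since 85544001 − 185·462400 = 1)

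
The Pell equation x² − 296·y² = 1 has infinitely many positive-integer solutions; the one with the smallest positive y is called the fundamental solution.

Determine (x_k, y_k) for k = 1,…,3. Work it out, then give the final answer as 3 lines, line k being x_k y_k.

3699 215
27365201 1590570
202447753299 11767036645

[17; 4,1,7,1,4,34] for √296; ℓ=6 ⇒ convergent index 5
step 0: (17, 1)  from 17·(1,0) + (0,1)
…
step 2: (86, 5)  from 1·(69,4) + (17,1)
step 3: (671, 39)  from 7·(86,5) + (69,4)
step 4: (757, 44)  from 1·(671,39) + (86,5)
step 5: (3699, 215)  from 4·(757,44) + (671,39)
fundamental: x₁=3699, y₁=215  (since 13682601 − 296·46225 = 1)
(3699+215√296)^2 = 27365201 + 1590570√296
(3699+215√296)^3 = 202447753299 + 11767036645√296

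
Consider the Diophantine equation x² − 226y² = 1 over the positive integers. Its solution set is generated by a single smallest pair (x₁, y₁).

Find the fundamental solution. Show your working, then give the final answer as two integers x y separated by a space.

451 30

[15; 30] for √226; ℓ=1 ⇒ convergent index 1
step 0: (15, 1)  from 15·(1,0) + (0,1)
step 1: (451, 30)  from 30·(15,1) + (1,0)
fundamental: x₁=451, y₁=30  (since 203401 − 226·900 = 1)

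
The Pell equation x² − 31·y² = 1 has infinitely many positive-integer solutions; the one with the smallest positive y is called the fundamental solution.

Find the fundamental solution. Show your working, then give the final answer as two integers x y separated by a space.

1520 273

d=31: √d = [5; 1,1,3,5,3,1,1,10] (ℓ=8, even), read p_7/q_7
a_0=5:  p_0=5·1+0=5,  q_0=5·0+1=1
…
a_2=1:  p_2=1·6+5=11,  q_2=1·1+1=2
a_3=3:  p_3=3·11+6=39,  q_3=3·2+1=7
…
a_5=3:  p_5=3·206+39=657,  q_5=3·37+7=118
a_6=1:  p_6=1·657+206=863,  q_6=1·118+37=155
a_7=1:  p_7=1·863+657=1520,  q_7=1·155+118=273
→ (1520, 273).  Check: 1520²=2310400, 31·273²=2310399, difference 1.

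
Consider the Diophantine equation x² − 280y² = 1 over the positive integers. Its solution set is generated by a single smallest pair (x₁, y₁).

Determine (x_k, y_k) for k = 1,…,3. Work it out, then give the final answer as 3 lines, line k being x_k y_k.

[16; 1,2,1,2,1,32] for √280; ℓ=6 ⇒ convergent index 5
step 0: (16, 1)  from 16·(1,0) + (0,1)
step 1: (17, 1)  from 1·(16,1) + (1,0)
step 2: (50, 3)  from 2·(17,1) + (16,1)
…
step 4: (184, 11)  from 2·(67,4) + (50,3)
step 5: (251, 15)  from 1·(184,11) + (67,4)
fundamental: x₁=251, y₁=15  (since 63001 − 280·225 = 1)
n=2: (251,15)∘(251,15) = (251·251+280·15·15, 251·15+15·251) = (126001,7530)
n=3: (126001,7530)∘(251,15) = (251·126001+280·15·7530, 251·7530+15·126001) = (63252251,3780045)

251 15
126001 7530
63252251 3780045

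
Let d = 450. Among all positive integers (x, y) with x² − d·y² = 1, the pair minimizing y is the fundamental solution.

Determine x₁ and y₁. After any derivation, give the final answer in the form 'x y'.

19601 924

√450 = [21; 4,1,2,4,2,1,4,42, …], period ℓ=8 (even) → k=7
k=0  a_k=21  p_k/q_k = 21/1
k=1  a_k=4  p_k/q_k = 85/4
k=2  a_k=1  p_k/q_k = 106/5
k=3  a_k=2  p_k/q_k = 297/14
…
k=5  a_k=2  p_k/q_k = 2885/136
k=6  a_k=1  p_k/q_k = 4179/197
k=7  a_k=4  p_k/q_k = 19601/924
(x₁, y₁) = (19601, 924);  19601² − 450·924² = 1 ✓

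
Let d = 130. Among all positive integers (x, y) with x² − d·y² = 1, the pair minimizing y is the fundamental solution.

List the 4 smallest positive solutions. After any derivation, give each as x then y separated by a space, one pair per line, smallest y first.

√130 = [11; 2,2,22, …], period ℓ=3 (odd) → k=5
a_0=11:  p_0=11·1+0=11,  q_0=11·0+1=1
a_1=2:  p_1=2·11+1=23,  q_1=2·1+0=2
…
a_3=22:  p_3=22·57+23=1277,  q_3=22·5+2=112
a_4=2:  p_4=2·1277+57=2611,  q_4=2·112+5=229
a_5=2:  p_5=2·2611+1277=6499,  q_5=2·229+112=570
→ (6499, 570).  Check: 6499²=42237001, 130·570²=42237000, difference 1.
(x_2, y_2) = (6499·6499 + 130·570·570, 6499·570 + 570·6499) = (84474001, 7408860)
(x_3, y_3) = (6499·84474001 + 130·570·7408860, 6499·7408860 + 570·84474001) = (1097993058499, 96300361710)
(x_4, y_4) = (6499·1097993058499 + 130·570·96300361710, 6499·96300361710 + 570·1097993058499) = (14271713689896001, 1251712094097720)

6499 570
84474001 7408860
1097993058499 96300361710
14271713689896001 1251712094097720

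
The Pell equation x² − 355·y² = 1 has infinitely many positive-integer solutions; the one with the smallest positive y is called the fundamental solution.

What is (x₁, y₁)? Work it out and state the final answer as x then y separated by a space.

√355 → a₀=18, period (1,5,3,3,1,6,1,3,3,5,1,36); ℓ=12 even so k=11
step 0: (18, 1)  from 18·(1,0) + (0,1)
step 1: (19, 1)  from 1·(18,1) + (1,0)
…
step 3: (358, 19)  from 3·(113,6) + (19,1)
…
step 5: (1545, 82)  from 1·(1187,63) + (358,19)
step 6: (10457, 555)  from 6·(1545,82) + (1187,63)
…
step 8: (46463, 2466)  from 3·(12002,637) + (10457,555)
step 9: (151391, 8035)  from 3·(46463,2466) + (12002,637)
step 10: (803418, 42641)  from 5·(151391,8035) + (46463,2466)
step 11: (954809, 50676)  from 1·(803418,42641) + (151391,8035)
→ (954809, 50676).  Check: 954809²=911660226481, 355·50676²=911660226480, difference 1.

954809 50676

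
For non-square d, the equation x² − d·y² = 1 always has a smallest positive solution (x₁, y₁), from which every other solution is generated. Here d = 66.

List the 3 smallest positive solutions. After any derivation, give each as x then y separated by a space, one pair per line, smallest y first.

√66 → a₀=8, period (8,16); ℓ=2 even so k=1
a_0=8:  p_0=8·1+0=8,  q_0=8·0+1=1
a_1=8:  p_1=8·8+1=65,  q_1=8·1+0=8
(x₁, y₁) = (65, 8);  65² − 66·8² = 1 ✓
k=2:  x_2 = 65·65+66·8·8 = 8449,  y_2 = 65·8+8·65 = 1040
k=3:  x_3 = 65·8449+66·8·1040 = 1098305,  y_3 = 65·1040+8·8449 = 135192

65 8
8449 1040
1098305 135192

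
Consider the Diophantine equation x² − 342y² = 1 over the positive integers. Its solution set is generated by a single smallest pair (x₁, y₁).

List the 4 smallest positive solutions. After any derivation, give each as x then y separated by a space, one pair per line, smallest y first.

37 2
2737 148
202501 10950
14982337 810152

√342 = [18; 2,36, …], period ℓ=2 (even) → k=1
a_0=18:  p_0=18·1+0=18,  q_0=18·0+1=1
a_1=2:  p_1=2·18+1=37,  q_1=2·1+0=2
fundamental: x₁=37, y₁=2  (since 1369 − 342·4 = 1)
(x_2, y_2) = (37·37 + 342·2·2, 37·2 + 2·37) = (2737, 148)
(x_3, y_3) = (37·2737 + 342·2·148, 37·148 + 2·2737) = (202501, 10950)
(x_4, y_4) = (37·202501 + 342·2·10950, 37·10950 + 2·202501) = (14982337, 810152)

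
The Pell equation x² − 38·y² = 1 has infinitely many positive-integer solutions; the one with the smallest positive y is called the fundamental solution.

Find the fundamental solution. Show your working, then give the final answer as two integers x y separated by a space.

37 6

d=38: √d = [6; 6,12] (ℓ=2, even), read p_1/q_1
step 0: (6, 1)  from 6·(1,0) + (0,1)
step 1: (37, 6)  from 6·(6,1) + (1,0)
(x₁, y₁) = (37, 6);  37² − 38·6² = 1 ✓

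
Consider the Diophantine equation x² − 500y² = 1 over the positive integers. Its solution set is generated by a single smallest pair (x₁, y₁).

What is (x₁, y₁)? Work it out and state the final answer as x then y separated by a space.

√500 → a₀=22, period (2,1,3,2,1,…,1,2,44); ℓ=14 even so k=13
step 0: (22, 1)  from 22·(1,0) + (0,1)
…
step 3: (246, 11)  from 3·(67,3) + (45,2)
step 4: (559, 25)  from 2·(246,11) + (67,3)
step 5: (805, 36)  from 1·(559,25) + (246,11)
…
step 7: (14445, 646)  from 10·(1364,61) + (805,36)
step 8: (15809, 707)  from 1·(14445,646) + (1364,61)
step 9: (30254, 1353)  from 1·(15809,707) + (14445,646)
…
step 11: (259205, 11592)  from 3·(76317,3413) + (30254,1353)
step 12: (335522, 15005)  from 1·(259205,11592) + (76317,3413)
step 13: (930249, 41602)  from 2·(335522,15005) + (259205,11592)
(x₁, y₁) = (930249, 41602);  930249² − 500·41602² = 1 ✓

930249 41602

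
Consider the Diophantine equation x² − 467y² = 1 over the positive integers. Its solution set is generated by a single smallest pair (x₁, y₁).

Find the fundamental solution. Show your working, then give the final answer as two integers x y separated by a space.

1625626 75225

[21; 1,1,1,1,3,…,1,1,42] for √467; ℓ=14 ⇒ convergent index 13
k=0  a_k=21  p_k/q_k = 21/1
k=1  a_k=1  p_k/q_k = 22/1
k=2  a_k=1  p_k/q_k = 43/2
k=3  a_k=1  p_k/q_k = 65/3
…
k=5  a_k=3  p_k/q_k = 389/18
k=6  a_k=3  p_k/q_k = 1275/59
k=7  a_k=21  p_k/q_k = 27164/1257
k=8  a_k=3  p_k/q_k = 82767/3830
k=9  a_k=3  p_k/q_k = 275465/12747
k=10  a_k=1  p_k/q_k = 358232/16577
k=11  a_k=1  p_k/q_k = 633697/29324
k=12  a_k=1  p_k/q_k = 991929/45901
k=13  a_k=1  p_k/q_k = 1625626/75225
(x₁, y₁) = (1625626, 75225);  1625626² − 467·75225² = 1 ✓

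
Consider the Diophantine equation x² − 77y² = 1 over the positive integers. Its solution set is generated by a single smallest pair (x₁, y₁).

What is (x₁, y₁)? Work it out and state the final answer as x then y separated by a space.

√77 → a₀=8, period (1,3,2,3,1,16); ℓ=6 even so k=5
i=0: a=8 ⇒ p=8, q=1
…
i=4: a=3 ⇒ p=272, q=31
i=5: a=1 ⇒ p=351, q=40
→ (351, 40).  Check: 351²=123201, 77·40²=123200, difference 1.

351 40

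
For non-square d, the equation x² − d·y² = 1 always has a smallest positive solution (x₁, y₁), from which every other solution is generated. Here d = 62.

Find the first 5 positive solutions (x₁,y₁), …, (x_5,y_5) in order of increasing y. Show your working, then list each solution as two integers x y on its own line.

63 8
7937 1008
999999 127000
125991937 16000992
15873984063 2015997992

d=62: √d = [7; 1,6,1,14] (ℓ=4, even), read p_3/q_3
k=0  a_k=7  p_k/q_k = 7/1
k=1  a_k=1  p_k/q_k = 8/1
k=2  a_k=6  p_k/q_k = 55/7
k=3  a_k=1  p_k/q_k = 63/8
fundamental: x₁=63, y₁=8  (since 3969 − 62·64 = 1)
n=2: (63,8)∘(63,8) = (63·63+62·8·8, 63·8+8·63) = (7937,1008)
n=3: (7937,1008)∘(63,8) = (63·7937+62·8·1008, 63·1008+8·7937) = (999999,127000)
n=4: (999999,127000)∘(63,8) = (63·999999+62·8·127000, 63·127000+8·999999) = (125991937,16000992)
n=5: (125991937,16000992)∘(63,8) = (63·125991937+62·8·16000992, 63·16000992+8·125991937) = (15873984063,2015997992)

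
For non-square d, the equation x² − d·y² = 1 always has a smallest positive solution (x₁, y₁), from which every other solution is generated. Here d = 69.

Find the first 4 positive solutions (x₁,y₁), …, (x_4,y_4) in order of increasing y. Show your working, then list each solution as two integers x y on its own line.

7775 936
120901249 14554800
1880014414175 226327139064
29234224019520001 3519386997890400

[8; 3,3,1,4,1,3,3,16] for √69; ℓ=8 ⇒ convergent index 7
i=0: a=8 ⇒ p=8, q=1
…
i=3: a=1 ⇒ p=108, q=13
…
i=6: a=3 ⇒ p=2384, q=287
i=7: a=3 ⇒ p=7775, q=936
fundamental: x₁=7775, y₁=936  (since 60450625 − 69·876096 = 1)
n=2: (7775,936)∘(7775,936) = (7775·7775+69·936·936, 7775·936+936·7775) = (120901249,14554800)
n=3: (120901249,14554800)∘(7775,936) = (7775·120901249+69·936·14554800, 7775·14554800+936·120901249) = (1880014414175,226327139064)
n=4: (1880014414175,226327139064)∘(7775,936) = (7775·1880014414175+69·936·226327139064, 7775·226327139064+936·1880014414175) = (29234224019520001,3519386997890400)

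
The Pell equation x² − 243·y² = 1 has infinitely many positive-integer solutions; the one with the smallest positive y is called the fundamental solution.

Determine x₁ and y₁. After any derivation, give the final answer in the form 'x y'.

70226 4505

[15; 1,1,2,3,15,3,2,1,1,30] for √243; ℓ=10 ⇒ convergent index 9
a_0=15:  p_0=15·1+0=15,  q_0=15·0+1=1
…
a_8=1:  p_8=1·28901+12424=41325,  q_8=1·1854+797=2651
a_9=1:  p_9=1·41325+28901=70226,  q_9=1·2651+1854=4505
→ (70226, 4505).  Check: 70226²=4931691076, 243·4505²=4931691075, difference 1.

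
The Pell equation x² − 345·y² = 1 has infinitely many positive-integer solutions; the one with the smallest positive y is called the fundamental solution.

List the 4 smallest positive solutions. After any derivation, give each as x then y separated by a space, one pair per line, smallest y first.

6761 364
91422241 4922008
1236211536041 66555391812
16716052298924161 899962003159856

[18; 1,1,2,1,6,1,2,1,1,36] for √345; ℓ=10 ⇒ convergent index 9
i=0: a=18 ⇒ p=18, q=1
…
i=8: a=1 ⇒ p=3882, q=209
i=9: a=1 ⇒ p=6761, q=364
fundamental: x₁=6761, y₁=364  (since 45711121 − 345·132496 = 1)
n=2: (6761,364)∘(6761,364) = (6761·6761+345·364·364, 6761·364+364·6761) = (91422241,4922008)
n=3: (91422241,4922008)∘(6761,364) = (6761·91422241+345·364·4922008, 6761·4922008+364·91422241) = (1236211536041,66555391812)
n=4: (1236211536041,66555391812)∘(6761,364) = (6761·1236211536041+345·364·66555391812, 6761·66555391812+364·1236211536041) = (16716052298924161,899962003159856)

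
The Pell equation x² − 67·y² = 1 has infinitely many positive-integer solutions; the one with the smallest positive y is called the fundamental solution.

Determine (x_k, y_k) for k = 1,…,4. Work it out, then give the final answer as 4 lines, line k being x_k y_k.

√67 = [8; 5,2,1,1,7,1,1,2,5,16, …], period ℓ=10 (even) → k=9
a_0=8:  p_0=8·1+0=8,  q_0=8·0+1=1
…
a_2=2:  p_2=2·41+8=90,  q_2=2·5+1=11
…
a_5=7:  p_5=7·221+131=1678,  q_5=7·27+16=205
…
a_8=2:  p_8=2·3577+1899=9053,  q_8=2·437+232=1106
a_9=5:  p_9=5·9053+3577=48842,  q_9=5·1106+437=5967
→ (48842, 5967).  Check: 48842²=2385540964, 67·5967²=2385540963, difference 1.
(48842+5967√67)^2 = 4771081927 + 582880428√67
(48842+5967√67)^3 = 466058366908226 + 56938091722785√67
(48842+5967√67)^4 = 45526445508292066657 + 5561940551265649512√67

48842 5967
4771081927 582880428
466058366908226 56938091722785
45526445508292066657 5561940551265649512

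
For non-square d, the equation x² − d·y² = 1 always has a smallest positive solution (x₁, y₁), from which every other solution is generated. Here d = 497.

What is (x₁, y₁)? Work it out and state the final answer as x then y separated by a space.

1201887 53912

[22; 3,2,2,5,6,5,2,2,3,44] for √497; ℓ=10 ⇒ convergent index 9
k=0  a_k=22  p_k/q_k = 22/1
k=1  a_k=3  p_k/q_k = 67/3
…
k=4  a_k=5  p_k/q_k = 2051/92
…
k=8  a_k=2  p_k/q_k = 352750/15823
k=9  a_k=3  p_k/q_k = 1201887/53912
(x₁, y₁) = (1201887, 53912);  1201887² − 497·53912² = 1 ✓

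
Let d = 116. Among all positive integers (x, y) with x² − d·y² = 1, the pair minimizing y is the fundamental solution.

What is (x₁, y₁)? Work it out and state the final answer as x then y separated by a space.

9801 910

[10; 1,3,2,1,4,1,2,3,1,20] for √116; ℓ=10 ⇒ convergent index 9
k=0  a_k=10  p_k/q_k = 10/1
k=1  a_k=1  p_k/q_k = 11/1
k=2  a_k=3  p_k/q_k = 43/4
k=3  a_k=2  p_k/q_k = 97/9
…
k=5  a_k=4  p_k/q_k = 657/61
…
k=8  a_k=3  p_k/q_k = 7550/701
k=9  a_k=1  p_k/q_k = 9801/910
(x₁, y₁) = (9801, 910);  9801² − 116·910² = 1 ✓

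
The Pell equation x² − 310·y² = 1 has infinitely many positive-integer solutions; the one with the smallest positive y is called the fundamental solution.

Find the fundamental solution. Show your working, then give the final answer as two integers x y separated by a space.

[17; 1,1,1,1,5,…,1,1,34] for √310; ℓ=16 ⇒ convergent index 15
a_0=17:  p_0=17·1+0=17,  q_0=17·0+1=1
a_1=1:  p_1=1·17+1=18,  q_1=1·1+0=1
a_2=1:  p_2=1·18+17=35,  q_2=1·1+1=2
a_3=1:  p_3=1·35+18=53,  q_3=1·2+1=3
a_4=1:  p_4=1·53+35=88,  q_4=1·3+2=5
a_5=5:  p_5=5·88+53=493,  q_5=5·5+3=28
a_6=3:  p_6=3·493+88=1567,  q_6=3·28+5=89
…
a_12=1:  p_12=1·152387+28928=181315,  q_12=1·8655+1643=10298
a_13=1:  p_13=1·181315+152387=333702,  q_13=1·10298+8655=18953
a_14=1:  p_14=1·333702+181315=515017,  q_14=1·18953+10298=29251
a_15=1:  p_15=1·515017+333702=848719,  q_15=1·29251+18953=48204
fundamental: x₁=848719, y₁=48204  (since 720323940961 − 310·2323625616 = 1)

848719 48204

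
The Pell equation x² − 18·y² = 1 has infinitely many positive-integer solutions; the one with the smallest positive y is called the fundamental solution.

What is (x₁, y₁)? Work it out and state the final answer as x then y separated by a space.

√18 → a₀=4, period (4,8); ℓ=2 even so k=1
i=0: a=4 ⇒ p=4, q=1
i=1: a=4 ⇒ p=17, q=4
fundamental: x₁=17, y₁=4  (since 289 − 18·16 = 1)

17 4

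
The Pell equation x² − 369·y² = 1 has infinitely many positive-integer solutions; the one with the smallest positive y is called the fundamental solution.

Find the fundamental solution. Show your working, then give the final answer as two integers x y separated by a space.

[19; 4,1,3,2,7,4,7,2,3,1,4,38] for √369; ℓ=12 ⇒ convergent index 11
step 0: (19, 1)  from 19·(1,0) + (0,1)
step 1: (77, 4)  from 4·(19,1) + (1,0)
…
step 3: (365, 19)  from 3·(96,5) + (77,4)
step 4: (826, 43)  from 2·(365,19) + (96,5)
step 5: (6147, 320)  from 7·(826,43) + (365,19)
…
step 7: (184045, 9581)  from 7·(25414,1323) + (6147,320)
step 8: (393504, 20485)  from 2·(184045,9581) + (25414,1323)
…
step 10: (1758061, 91521)  from 1·(1364557,71036) + (393504,20485)
step 11: (8396801, 437120)  from 4·(1758061,91521) + (1364557,71036)
fundamental: x₁=8396801, y₁=437120  (since 70506267033601 − 369·191073894400 = 1)

8396801 437120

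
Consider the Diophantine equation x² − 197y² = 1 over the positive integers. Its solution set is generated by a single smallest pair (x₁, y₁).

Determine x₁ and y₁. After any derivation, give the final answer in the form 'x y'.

393 28

√197 = [14; 28, …], period ℓ=1 (odd) → k=1
k=0  a_k=14  p_k/q_k = 14/1
k=1  a_k=28  p_k/q_k = 393/28
(x₁, y₁) = (393, 28);  393² − 197·28² = 1 ✓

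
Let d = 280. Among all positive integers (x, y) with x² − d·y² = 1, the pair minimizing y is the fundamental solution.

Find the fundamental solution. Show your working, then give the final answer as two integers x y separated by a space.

d=280: √d = [16; 1,2,1,2,1,32] (ℓ=6, even), read p_5/q_5
a_0=16:  p_0=16·1+0=16,  q_0=16·0+1=1
a_1=1:  p_1=1·16+1=17,  q_1=1·1+0=1
a_2=2:  p_2=2·17+16=50,  q_2=2·1+1=3
a_3=1:  p_3=1·50+17=67,  q_3=1·3+1=4
a_4=2:  p_4=2·67+50=184,  q_4=2·4+3=11
a_5=1:  p_5=1·184+67=251,  q_5=1·11+4=15
→ (251, 15).  Check: 251²=63001, 280·15²=63000, difference 1.

251 15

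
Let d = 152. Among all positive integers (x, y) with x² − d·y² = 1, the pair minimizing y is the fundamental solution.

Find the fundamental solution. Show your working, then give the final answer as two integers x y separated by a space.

√152 → a₀=12, period (3,24); ℓ=2 even so k=1
step 0: (12, 1)  from 12·(1,0) + (0,1)
step 1: (37, 3)  from 3·(12,1) + (1,0)
fundamental: x₁=37, y₁=3  (since 1369 − 152·9 = 1)

37 3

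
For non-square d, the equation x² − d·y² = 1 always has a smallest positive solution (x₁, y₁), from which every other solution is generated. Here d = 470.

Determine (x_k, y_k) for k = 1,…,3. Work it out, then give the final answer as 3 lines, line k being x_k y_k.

d=470: √d = [21; 1,2,8,2,1,42] (ℓ=6, even), read p_5/q_5
k=0  a_k=21  p_k/q_k = 21/1
k=1  a_k=1  p_k/q_k = 22/1
…
k=3  a_k=8  p_k/q_k = 542/25
k=4  a_k=2  p_k/q_k = 1149/53
k=5  a_k=1  p_k/q_k = 1691/78
(x₁, y₁) = (1691, 78);  1691² − 470·78² = 1 ✓
(x_2, y_2) = (1691·1691 + 470·78·78, 1691·78 + 78·1691) = (5718961, 263796)
(x_3, y_3) = (1691·5718961 + 470·78·263796, 1691·263796 + 78·5718961) = (19341524411, 892157994)

1691 78
5718961 263796
19341524411 892157994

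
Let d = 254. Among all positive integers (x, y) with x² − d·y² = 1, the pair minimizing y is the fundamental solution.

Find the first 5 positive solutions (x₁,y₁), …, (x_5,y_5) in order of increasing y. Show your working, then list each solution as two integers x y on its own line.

255 16
130049 8160
66324735 4161584
33825484801 2122399680
17250930923775 1082419675216

√254 = [15; 1,14,1,30, …], period ℓ=4 (even) → k=3
i=0: a=15 ⇒ p=15, q=1
i=1: a=1 ⇒ p=16, q=1
i=2: a=14 ⇒ p=239, q=15
i=3: a=1 ⇒ p=255, q=16
fundamental: x₁=255, y₁=16  (since 65025 − 254·256 = 1)
(255+16√254)^2 = 130049 + 8160√254
(255+16√254)^3 = 66324735 + 4161584√254
(255+16√254)^4 = 33825484801 + 2122399680√254
(255+16√254)^5 = 17250930923775 + 1082419675216√254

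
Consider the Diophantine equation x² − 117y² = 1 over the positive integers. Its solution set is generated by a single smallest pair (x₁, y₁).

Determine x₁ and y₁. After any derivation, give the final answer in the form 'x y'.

d=117: √d = [10; 1,4,2,4,1,20] (ℓ=6, even), read p_5/q_5
i=0: a=10 ⇒ p=10, q=1
…
i=3: a=2 ⇒ p=119, q=11
i=4: a=4 ⇒ p=530, q=49
i=5: a=1 ⇒ p=649, q=60
→ (649, 60).  Check: 649²=421201, 117·60²=421200, difference 1.

649 60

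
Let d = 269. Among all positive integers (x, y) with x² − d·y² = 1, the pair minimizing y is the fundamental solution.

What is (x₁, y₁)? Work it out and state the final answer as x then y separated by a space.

13449 820

√269 = [16; 2,2,32, …], period ℓ=3 (odd) → k=5
step 0: (16, 1)  from 16·(1,0) + (0,1)
…
step 4: (5396, 329)  from 2·(2657,162) + (82,5)
step 5: (13449, 820)  from 2·(5396,329) + (2657,162)
(x₁, y₁) = (13449, 820);  13449² − 269·820² = 1 ✓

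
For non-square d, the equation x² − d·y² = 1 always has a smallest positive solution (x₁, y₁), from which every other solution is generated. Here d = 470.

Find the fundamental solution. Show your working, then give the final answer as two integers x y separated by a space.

d=470: √d = [21; 1,2,8,2,1,42] (ℓ=6, even), read p_5/q_5
i=0: a=21 ⇒ p=21, q=1
i=1: a=1 ⇒ p=22, q=1
…
i=4: a=2 ⇒ p=1149, q=53
i=5: a=1 ⇒ p=1691, q=78
→ (1691, 78).  Check: 1691²=2859481, 470·78²=2859480, difference 1.

1691 78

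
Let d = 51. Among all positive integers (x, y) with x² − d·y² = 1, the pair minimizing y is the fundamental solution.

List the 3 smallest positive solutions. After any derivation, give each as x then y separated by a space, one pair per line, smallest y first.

[7; 7,14] for √51; ℓ=2 ⇒ convergent index 1
step 0: (7, 1)  from 7·(1,0) + (0,1)
step 1: (50, 7)  from 7·(7,1) + (1,0)
fundamental: x₁=50, y₁=7  (since 2500 − 51·49 = 1)
(x_2, y_2) = (50·50 + 51·7·7, 50·7 + 7·50) = (4999, 700)
(x_3, y_3) = (50·4999 + 51·7·700, 50·700 + 7·4999) = (499850, 69993)

50 7
4999 700
499850 69993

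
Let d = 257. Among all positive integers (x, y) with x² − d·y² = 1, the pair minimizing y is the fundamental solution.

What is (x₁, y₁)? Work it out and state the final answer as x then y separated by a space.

513 32

[16; 32] for √257; ℓ=1 ⇒ convergent index 1
a_0=16:  p_0=16·1+0=16,  q_0=16·0+1=1
a_1=32:  p_1=32·16+1=513,  q_1=32·1+0=32
(x₁, y₁) = (513, 32);  513² − 257·32² = 1 ✓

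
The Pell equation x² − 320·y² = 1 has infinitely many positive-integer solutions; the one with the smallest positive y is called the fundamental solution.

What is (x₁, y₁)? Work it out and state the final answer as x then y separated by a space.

161 9

√320 = [17; 1,7,1,34, …], period ℓ=4 (even) → k=3
step 0: (17, 1)  from 17·(1,0) + (0,1)
…
step 2: (143, 8)  from 7·(18,1) + (17,1)
step 3: (161, 9)  from 1·(143,8) + (18,1)
(x₁, y₁) = (161, 9);  161² − 320·9² = 1 ✓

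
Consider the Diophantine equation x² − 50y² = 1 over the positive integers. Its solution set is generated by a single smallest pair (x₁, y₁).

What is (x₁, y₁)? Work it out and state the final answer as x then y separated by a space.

99 14

[7; 14] for √50; ℓ=1 ⇒ convergent index 1
a_0=7:  p_0=7·1+0=7,  q_0=7·0+1=1
a_1=14:  p_1=14·7+1=99,  q_1=14·1+0=14
fundamental: x₁=99, y₁=14  (since 9801 − 50·196 = 1)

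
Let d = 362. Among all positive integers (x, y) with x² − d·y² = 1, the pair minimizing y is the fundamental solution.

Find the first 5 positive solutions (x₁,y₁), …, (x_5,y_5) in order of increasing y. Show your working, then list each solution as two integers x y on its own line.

723 38
1045457 54948
1511730099 79454770
2185960677697 114891542472
3160897628219763 166133090959742

d=362: √d = [19; 38] (ℓ=1, odd), read p_1/q_1
k=0  a_k=19  p_k/q_k = 19/1
k=1  a_k=38  p_k/q_k = 723/38
(x₁, y₁) = (723, 38);  723² − 362·38² = 1 ✓
(x_2, y_2) = (723·723 + 362·38·38, 723·38 + 38·723) = (1045457, 54948)
(x_3, y_3) = (723·1045457 + 362·38·54948, 723·54948 + 38·1045457) = (1511730099, 79454770)
(x_4, y_4) = (723·1511730099 + 362·38·79454770, 723·79454770 + 38·1511730099) = (2185960677697, 114891542472)
(x_5, y_5) = (723·2185960677697 + 362·38·114891542472, 723·114891542472 + 38·2185960677697) = (3160897628219763, 166133090959742)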